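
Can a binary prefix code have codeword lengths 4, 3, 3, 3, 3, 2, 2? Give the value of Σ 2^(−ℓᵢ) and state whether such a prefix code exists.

With common denominator 2^4 = 16: Σ 2^(−ℓᵢ) = 1/16 + 2/16 + 2/16 + 2/16 + 2/16 + 4/16 + 4/16 = 17/16 = 1.0625.
Kraft's inequality requires Σ ≤ 1; here Σ = 1.0625 > 1, so no such prefix code exists.

1.0625; no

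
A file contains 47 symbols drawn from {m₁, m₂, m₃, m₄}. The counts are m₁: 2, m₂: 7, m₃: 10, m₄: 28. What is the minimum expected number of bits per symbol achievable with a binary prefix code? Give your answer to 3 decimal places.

1.596 bits/symbol

Probabilities are the counts divided by 47.
Repeatedly combine the two least-probable nodes; the expected code length is the sum of the merged weights.
merge 2/47 + 7/47 → 9/47
merge 9/47 + 10/47 → 19/47
merge 19/47 + 28/47 → 1
L = 9/47 + 19/47 + 1 = 75/47 ≈ 1.596 bits/symbol.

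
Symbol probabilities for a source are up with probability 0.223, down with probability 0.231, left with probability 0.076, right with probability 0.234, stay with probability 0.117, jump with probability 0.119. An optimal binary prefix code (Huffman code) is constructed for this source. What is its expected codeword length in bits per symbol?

Repeatedly combine the two least-probable nodes; the expected code length is the sum of the merged weights.
merge 19/250 + 117/1000 → 193/1000
merge 119/1000 + 193/1000 → 39/125
merge 223/1000 + 231/1000 → 227/500
merge 117/500 + 39/125 → 273/500
merge 227/500 + 273/500 → 1
L = 193/1000 + 39/125 + 227/500 + 273/500 + 1 = 501/200 = 2.505 bits/symbol.

2.505 bits/symbol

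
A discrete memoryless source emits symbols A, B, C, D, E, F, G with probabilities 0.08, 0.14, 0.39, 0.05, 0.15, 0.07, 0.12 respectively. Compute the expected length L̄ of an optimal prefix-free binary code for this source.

2.54 bits/symbol

Repeatedly combine the two least-probable nodes; the expected code length is the sum of the merged weights.
merge 1/20 + 7/100 → 3/25
merge 2/25 + 3/25 → 1/5
merge 3/25 + 7/50 → 13/50
merge 3/20 + 1/5 → 7/20
merge 13/50 + 7/20 → 61/100
merge 39/100 + 61/100 → 1
L = 3/25 + 1/5 + 13/50 + 7/20 + 61/100 + 1 = 127/50 = 2.54 bits/symbol.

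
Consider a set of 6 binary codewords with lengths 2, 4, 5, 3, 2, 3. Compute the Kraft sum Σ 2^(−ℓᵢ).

0.84375

With common denominator 2^5 = 32: Σ 2^(−ℓᵢ) = 8/32 + 2/32 + 1/32 + 4/32 + 8/32 + 4/32 = 27/32 = 0.84375.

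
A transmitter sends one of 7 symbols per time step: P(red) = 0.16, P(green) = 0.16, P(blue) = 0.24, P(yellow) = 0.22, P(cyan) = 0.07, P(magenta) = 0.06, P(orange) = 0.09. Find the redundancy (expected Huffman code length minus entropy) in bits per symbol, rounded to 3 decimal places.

Entropy H = −Σ p log₂ p ≈ 2.6455 bits.
Huffman merges: 3/50+7/100→13/100; 9/100+13/100→11/50; 4/25+4/25→8/25; 11/50+11/50→11/25; 6/25+8/25→14/25; 11/25+14/25→1. L = 267/100 ≈ 2.6700.
L − H = 2.6700 − 2.6455 = 0.025 bits.

0.025 bits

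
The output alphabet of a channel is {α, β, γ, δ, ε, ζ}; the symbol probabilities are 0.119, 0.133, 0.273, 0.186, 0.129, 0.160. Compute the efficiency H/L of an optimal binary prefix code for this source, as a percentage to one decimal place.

99.1%

Entropy H = −Σ p log₂ p ≈ 2.5194 bits.
Huffman merges: 119/1000+129/1000→31/125; 133/1000+4/25→293/1000; 93/500+31/125→217/500; 273/1000+293/1000→283/500; 217/500+283/500→1. L = 2541/1000 ≈ 2.5410.
Efficiency = H/L = 2.5194/2.5410 = 99.1%.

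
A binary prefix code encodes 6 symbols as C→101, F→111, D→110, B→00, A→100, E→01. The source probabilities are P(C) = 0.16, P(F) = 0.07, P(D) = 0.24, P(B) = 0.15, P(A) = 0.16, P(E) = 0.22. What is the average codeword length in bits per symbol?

L̄ = Σ pᵢ·ℓᵢ = 0.16·3 + 0.07·3 + 0.24·3 + 0.15·2 + 0.16·3 + 0.22·2 = 2.63 bits/symbol.

2.63 bits/symbol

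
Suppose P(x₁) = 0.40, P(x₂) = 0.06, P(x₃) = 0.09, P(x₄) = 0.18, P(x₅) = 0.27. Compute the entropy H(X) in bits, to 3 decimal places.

2.040 bits

H = −Σ pᵢ log₂ pᵢ.
−0.40·log₂(0.40) = 0.5288
−0.06·log₂(0.06) = 0.2435
−0.09·log₂(0.09) = 0.3127
−0.18·log₂(0.18) = 0.4453
−0.27·log₂(0.27) = 0.5100
Sum ≈ 2.0403 → 2.040 bits.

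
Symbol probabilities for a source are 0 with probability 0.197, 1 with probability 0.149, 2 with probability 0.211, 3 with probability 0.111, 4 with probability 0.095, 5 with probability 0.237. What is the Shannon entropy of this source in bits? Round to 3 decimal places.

H = −Σ pᵢ log₂ pᵢ.
−0.197·log₂(0.197) = 0.4617
−0.149·log₂(0.149) = 0.4092
−0.211·log₂(0.211) = 0.4736
−0.111·log₂(0.111) = 0.3520
−0.095·log₂(0.095) = 0.3226
−0.237·log₂(0.237) = 0.4923
Sum ≈ 2.5115 → 2.511 bits.

2.511 bits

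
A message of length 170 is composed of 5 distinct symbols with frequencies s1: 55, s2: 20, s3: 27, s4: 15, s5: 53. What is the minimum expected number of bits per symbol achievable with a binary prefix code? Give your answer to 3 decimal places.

Probabilities are the counts divided by 170.
Repeatedly combine the two least-probable nodes; the expected code length is the sum of the merged weights.
merge 3/34 + 2/17 → 7/34
merge 27/170 + 7/34 → 31/85
merge 53/170 + 11/34 → 54/85
merge 31/85 + 54/85 → 1
L = 7/34 + 31/85 + 54/85 + 1 = 75/34 ≈ 2.206 bits/symbol.

2.206 bits/symbol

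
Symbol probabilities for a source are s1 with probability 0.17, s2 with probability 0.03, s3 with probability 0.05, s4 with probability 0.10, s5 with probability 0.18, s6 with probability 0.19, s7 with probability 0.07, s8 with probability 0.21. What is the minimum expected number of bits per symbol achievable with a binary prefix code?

2.83 bits/symbol

Repeatedly combine the two least-probable nodes; the expected code length is the sum of the merged weights.
merge 3/100 + 1/20 → 2/25
merge 7/100 + 2/25 → 3/20
merge 1/10 + 3/20 → 1/4
merge 17/100 + 9/50 → 7/20
merge 19/100 + 21/100 → 2/5
merge 1/4 + 7/20 → 3/5
merge 2/5 + 3/5 → 1
L = 2/25 + 3/20 + 1/4 + 7/20 + 2/5 + 3/5 + 1 = 283/100 = 2.83 bits/symbol.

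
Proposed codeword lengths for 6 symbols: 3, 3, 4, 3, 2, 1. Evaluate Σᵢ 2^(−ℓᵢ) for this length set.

With common denominator 2^4 = 16: Σ 2^(−ℓᵢ) = 2/16 + 2/16 + 1/16 + 2/16 + 4/16 + 8/16 = 19/16 = 1.1875.

1.1875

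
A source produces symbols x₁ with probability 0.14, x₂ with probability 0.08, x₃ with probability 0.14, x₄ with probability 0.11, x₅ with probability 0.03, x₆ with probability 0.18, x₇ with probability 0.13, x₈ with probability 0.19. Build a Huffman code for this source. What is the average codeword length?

Repeatedly combine the two least-probable nodes; the expected code length is the sum of the merged weights.
merge 3/100 + 2/25 → 11/100
merge 11/100 + 11/100 → 11/50
merge 13/100 + 7/50 → 27/100
merge 7/50 + 9/50 → 8/25
merge 19/100 + 11/50 → 41/100
merge 27/100 + 8/25 → 59/100
merge 41/100 + 59/100 → 1
L = 11/100 + 11/50 + 27/100 + 8/25 + 41/100 + 59/100 + 1 = 73/25 = 2.92 bits/symbol.

2.92 bits/symbol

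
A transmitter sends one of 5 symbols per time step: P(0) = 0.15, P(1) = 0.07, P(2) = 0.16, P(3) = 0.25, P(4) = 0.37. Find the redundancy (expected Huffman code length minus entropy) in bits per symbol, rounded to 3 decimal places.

0.087 bits

Entropy H = −Σ p log₂ p ≈ 2.1328 bits.
Huffman merges: 7/100+3/20→11/50; 4/25+11/50→19/50; 1/4+37/100→31/50; 19/50+31/50→1. L = 111/50 ≈ 2.2200.
L − H = 2.2200 − 2.1328 = 0.087 bits.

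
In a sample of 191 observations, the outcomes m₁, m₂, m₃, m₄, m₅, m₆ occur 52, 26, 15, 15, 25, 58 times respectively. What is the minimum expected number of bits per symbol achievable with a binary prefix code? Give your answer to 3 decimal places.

2.424 bits/symbol

Probabilities are the counts divided by 191.
Repeatedly combine the two least-probable nodes; the expected code length is the sum of the merged weights.
merge 15/191 + 15/191 → 30/191
merge 25/191 + 26/191 → 51/191
merge 30/191 + 51/191 → 81/191
merge 52/191 + 58/191 → 110/191
merge 81/191 + 110/191 → 1
L = 30/191 + 51/191 + 81/191 + 110/191 + 1 = 463/191 ≈ 2.424 bits/symbol.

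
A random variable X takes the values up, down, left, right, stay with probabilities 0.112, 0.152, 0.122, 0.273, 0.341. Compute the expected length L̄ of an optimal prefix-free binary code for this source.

Repeatedly combine the two least-probable nodes; the expected code length is the sum of the merged weights.
merge 14/125 + 61/500 → 117/500
merge 19/125 + 117/500 → 193/500
merge 273/1000 + 341/1000 → 307/500
merge 193/500 + 307/500 → 1
L = 117/500 + 193/500 + 307/500 + 1 = 1117/500 = 2.234 bits/symbol.

2.234 bits/symbol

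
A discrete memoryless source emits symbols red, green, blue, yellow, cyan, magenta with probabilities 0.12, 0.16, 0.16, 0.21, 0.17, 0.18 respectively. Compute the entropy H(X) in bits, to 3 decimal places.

2.566 bits

H = −Σ pᵢ log₂ pᵢ.
−0.12·log₂(0.12) = 0.3671
−0.16·log₂(0.16) = 0.4230
−0.16·log₂(0.16) = 0.4230
−0.21·log₂(0.21) = 0.4728
−0.17·log₂(0.17) = 0.4346
−0.18·log₂(0.18) = 0.4453
Sum ≈ 2.5658 → 2.566 bits.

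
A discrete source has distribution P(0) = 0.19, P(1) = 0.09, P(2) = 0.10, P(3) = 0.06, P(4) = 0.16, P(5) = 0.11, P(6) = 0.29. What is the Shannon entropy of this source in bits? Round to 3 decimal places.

H = −Σ pᵢ log₂ pᵢ.
−0.19·log₂(0.19) = 0.4552
−0.09·log₂(0.09) = 0.3127
−0.10·log₂(0.10) = 0.3322
−0.06·log₂(0.06) = 0.2435
−0.16·log₂(0.16) = 0.4230
−0.11·log₂(0.11) = 0.3503
−0.29·log₂(0.29) = 0.5179
Sum ≈ 2.6348 → 2.635 bits.

2.635 bits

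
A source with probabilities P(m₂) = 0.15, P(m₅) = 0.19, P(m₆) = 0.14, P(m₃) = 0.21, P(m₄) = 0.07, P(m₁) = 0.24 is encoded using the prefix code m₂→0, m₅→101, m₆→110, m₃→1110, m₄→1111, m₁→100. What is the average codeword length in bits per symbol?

2.98 bits/symbol

L̄ = Σ pᵢ·ℓᵢ = 0.15·1 + 0.19·3 + 0.14·3 + 0.21·4 + 0.07·4 + 0.24·3 = 2.98 bits/symbol.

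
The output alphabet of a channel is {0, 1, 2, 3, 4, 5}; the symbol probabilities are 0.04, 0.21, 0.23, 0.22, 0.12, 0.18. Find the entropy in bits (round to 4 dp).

2.4392 bits

H = −Σ pᵢ log₂ pᵢ.
−0.04·log₂(0.04) = 0.1858
−0.21·log₂(0.21) = 0.4728
−0.23·log₂(0.23) = 0.4877
−0.22·log₂(0.22) = 0.4806
−0.12·log₂(0.12) = 0.3671
−0.18·log₂(0.18) = 0.4453
Sum ≈ 2.4392 → 2.4392 bits.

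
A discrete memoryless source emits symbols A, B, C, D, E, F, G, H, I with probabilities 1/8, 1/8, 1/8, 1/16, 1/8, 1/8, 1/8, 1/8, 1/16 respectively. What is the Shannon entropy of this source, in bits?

3.125 bits

Each probability is a power of 1/2, so log₂(1/p) is an integer.
H = Σ p·log₂(1/p) = 1/8·3 + 1/8·3 + 1/8·3 + 1/16·4 + 1/8·3 + 1/8·3 + 1/8·3 + 1/8·3 + 1/16·4 = 3.125 bits.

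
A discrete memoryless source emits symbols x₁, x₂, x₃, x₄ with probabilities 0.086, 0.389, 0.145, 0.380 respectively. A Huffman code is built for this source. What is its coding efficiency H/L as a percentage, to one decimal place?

Entropy H = −Σ p log₂ p ≈ 1.7687 bits.
Huffman merges: 43/500+29/200→231/1000; 231/1000+19/50→611/1000; 389/1000+611/1000→1. L = 921/500 ≈ 1.8420.
Efficiency = H/L = 1.7687/1.8420 = 96.0%.

96.0%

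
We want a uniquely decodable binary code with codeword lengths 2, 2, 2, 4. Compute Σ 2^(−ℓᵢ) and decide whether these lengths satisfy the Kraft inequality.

With common denominator 2^4 = 16: Σ 2^(−ℓᵢ) = 4/16 + 4/16 + 4/16 + 1/16 = 13/16 = 0.8125.
Kraft's inequality requires Σ ≤ 1; here Σ = 0.8125 ≤ 1, so such a prefix code exists.

0.8125; yes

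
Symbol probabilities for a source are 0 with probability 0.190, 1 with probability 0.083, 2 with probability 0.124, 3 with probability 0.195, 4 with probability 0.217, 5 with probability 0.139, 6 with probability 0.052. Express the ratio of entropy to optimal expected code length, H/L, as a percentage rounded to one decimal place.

Entropy H = −Σ p log₂ p ≈ 2.6824 bits.
Huffman merges: 13/250+83/1000→27/200; 31/250+27/200→259/1000; 139/1000+19/100→329/1000; 39/200+217/1000→103/250; 259/1000+329/1000→147/250; 103/250+147/250→1. L = 2723/1000 ≈ 2.7230.
Efficiency = H/L = 2.6824/2.7230 = 98.5%.

98.5%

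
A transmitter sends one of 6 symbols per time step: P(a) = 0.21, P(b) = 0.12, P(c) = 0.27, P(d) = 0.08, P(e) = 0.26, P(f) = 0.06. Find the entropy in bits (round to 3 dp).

H = −Σ pᵢ log₂ pᵢ.
−0.21·log₂(0.21) = 0.4728
−0.12·log₂(0.12) = 0.3671
−0.27·log₂(0.27) = 0.5100
−0.08·log₂(0.08) = 0.2915
−0.26·log₂(0.26) = 0.5053
−0.06·log₂(0.06) = 0.2435
Sum ≈ 2.3902 → 2.390 bits.

2.390 bits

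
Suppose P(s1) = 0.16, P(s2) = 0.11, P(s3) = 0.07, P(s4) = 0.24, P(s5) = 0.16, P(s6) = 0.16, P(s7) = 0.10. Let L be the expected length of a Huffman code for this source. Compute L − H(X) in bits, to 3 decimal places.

Entropy H = −Σ p log₂ p ≈ 2.7142 bits.
Huffman merges: 7/100+1/10→17/100; 11/100+4/25→27/100; 4/25+4/25→8/25; 17/100+6/25→41/100; 27/100+8/25→59/100; 41/100+59/100→1. L = 69/25 ≈ 2.7600.
L − H = 2.7600 − 2.7142 = 0.046 bits.

0.046 bits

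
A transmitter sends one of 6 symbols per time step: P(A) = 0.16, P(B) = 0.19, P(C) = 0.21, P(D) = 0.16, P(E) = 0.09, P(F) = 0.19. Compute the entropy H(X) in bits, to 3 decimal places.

2.542 bits

H = −Σ pᵢ log₂ pᵢ.
−0.16·log₂(0.16) = 0.4230
−0.19·log₂(0.19) = 0.4552
−0.21·log₂(0.21) = 0.4728
−0.16·log₂(0.16) = 0.4230
−0.09·log₂(0.09) = 0.3127
−0.19·log₂(0.19) = 0.4552
Sum ≈ 2.5420 → 2.542 bits.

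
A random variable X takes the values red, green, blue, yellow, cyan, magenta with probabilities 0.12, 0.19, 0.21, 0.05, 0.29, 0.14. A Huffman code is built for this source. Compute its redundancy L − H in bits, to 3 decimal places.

Entropy H = −Σ p log₂ p ≈ 2.4262 bits.
Huffman merges: 1/20+3/25→17/100; 7/50+17/100→31/100; 19/100+21/100→2/5; 29/100+31/100→3/5; 2/5+3/5→1. L = 62/25 ≈ 2.4800.
L − H = 2.4800 − 2.4262 = 0.054 bits.

0.054 bits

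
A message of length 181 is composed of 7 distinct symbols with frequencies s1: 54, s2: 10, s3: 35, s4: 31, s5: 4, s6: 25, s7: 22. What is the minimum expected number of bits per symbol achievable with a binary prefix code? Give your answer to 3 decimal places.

Probabilities are the counts divided by 181.
Repeatedly combine the two least-probable nodes; the expected code length is the sum of the merged weights.
merge 4/181 + 10/181 → 14/181
merge 14/181 + 22/181 → 36/181
merge 25/181 + 31/181 → 56/181
merge 35/181 + 36/181 → 71/181
merge 54/181 + 56/181 → 110/181
merge 71/181 + 110/181 → 1
L = 14/181 + 36/181 + 56/181 + 71/181 + 110/181 + 1 = 468/181 ≈ 2.586 bits/symbol.

2.586 bits/symbol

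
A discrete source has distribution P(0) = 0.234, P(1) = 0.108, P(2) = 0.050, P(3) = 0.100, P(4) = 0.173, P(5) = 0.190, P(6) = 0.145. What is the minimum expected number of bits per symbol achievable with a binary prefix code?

2.726 bits/symbol

Repeatedly combine the two least-probable nodes; the expected code length is the sum of the merged weights.
merge 1/20 + 1/10 → 3/20
merge 27/250 + 29/200 → 253/1000
merge 3/20 + 173/1000 → 323/1000
merge 19/100 + 117/500 → 53/125
merge 253/1000 + 323/1000 → 72/125
merge 53/125 + 72/125 → 1
L = 3/20 + 253/1000 + 323/1000 + 53/125 + 72/125 + 1 = 1363/500 = 2.726 bits/symbol.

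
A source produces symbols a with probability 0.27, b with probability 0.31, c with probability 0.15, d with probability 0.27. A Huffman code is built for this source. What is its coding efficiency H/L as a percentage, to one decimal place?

97.7%

Entropy H = −Σ p log₂ p ≈ 1.9544 bits.
Huffman merges: 3/20+27/100→21/50; 27/100+31/100→29/50; 21/50+29/50→1. L = 2 ≈ 2.0000.
Efficiency = H/L = 1.9544/2.0000 = 97.7%.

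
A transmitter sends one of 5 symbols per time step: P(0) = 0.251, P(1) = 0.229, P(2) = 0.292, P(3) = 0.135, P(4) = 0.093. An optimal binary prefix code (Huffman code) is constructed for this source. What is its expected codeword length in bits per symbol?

2.228 bits/symbol

Repeatedly combine the two least-probable nodes; the expected code length is the sum of the merged weights.
merge 93/1000 + 27/200 → 57/250
merge 57/250 + 229/1000 → 457/1000
merge 251/1000 + 73/250 → 543/1000
merge 457/1000 + 543/1000 → 1
L = 57/250 + 457/1000 + 543/1000 + 1 = 557/250 = 2.228 bits/symbol.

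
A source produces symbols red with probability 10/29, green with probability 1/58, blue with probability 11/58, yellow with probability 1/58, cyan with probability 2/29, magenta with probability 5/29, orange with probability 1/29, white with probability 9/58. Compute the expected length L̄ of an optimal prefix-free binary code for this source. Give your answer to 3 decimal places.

2.534 bits/symbol

Repeatedly combine the two least-probable nodes; the expected code length is the sum of the merged weights.
merge 1/58 + 1/58 → 1/29
merge 1/29 + 1/29 → 2/29
merge 2/29 + 2/29 → 4/29
merge 4/29 + 9/58 → 17/58
merge 5/29 + 11/58 → 21/58
merge 17/58 + 10/29 → 37/58
merge 21/58 + 37/58 → 1
L = 1/29 + 2/29 + 4/29 + 17/58 + 21/58 + 37/58 + 1 = 147/58 ≈ 2.534 bits/symbol.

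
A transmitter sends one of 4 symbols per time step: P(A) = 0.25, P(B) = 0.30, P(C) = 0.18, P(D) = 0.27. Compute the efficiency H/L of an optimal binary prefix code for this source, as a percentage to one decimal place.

98.8%

Entropy H = −Σ p log₂ p ≈ 1.9764 bits.
Huffman merges: 9/50+1/4→43/100; 27/100+3/10→57/100; 43/100+57/100→1. L = 2 ≈ 2.0000.
Efficiency = H/L = 1.9764/2.0000 = 98.8%.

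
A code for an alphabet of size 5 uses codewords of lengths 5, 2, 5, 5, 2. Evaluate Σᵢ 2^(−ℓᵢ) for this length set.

With common denominator 2^5 = 32: Σ 2^(−ℓᵢ) = 1/32 + 8/32 + 1/32 + 1/32 + 8/32 = 19/32 = 0.59375.

0.59375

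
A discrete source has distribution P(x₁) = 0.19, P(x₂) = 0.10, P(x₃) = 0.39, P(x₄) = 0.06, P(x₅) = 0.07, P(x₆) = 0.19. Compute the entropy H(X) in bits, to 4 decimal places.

H = −Σ pᵢ log₂ pᵢ.
−0.19·log₂(0.19) = 0.4552
−0.10·log₂(0.10) = 0.3322
−0.39·log₂(0.39) = 0.5298
−0.06·log₂(0.06) = 0.2435
−0.07·log₂(0.07) = 0.2686
−0.19·log₂(0.19) = 0.4552
Sum ≈ 2.2845 → 2.2845 bits.

2.2845 bits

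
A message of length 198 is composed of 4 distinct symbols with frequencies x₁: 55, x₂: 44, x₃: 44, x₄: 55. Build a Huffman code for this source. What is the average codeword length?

Probabilities are the counts divided by 198.
Repeatedly combine the two least-probable nodes; the expected code length is the sum of the merged weights.
merge 2/9 + 2/9 → 4/9
merge 5/18 + 5/18 → 5/9
merge 4/9 + 5/9 → 1
L = 4/9 + 5/9 + 1 = 2 bits/symbol.

2 bits/symbol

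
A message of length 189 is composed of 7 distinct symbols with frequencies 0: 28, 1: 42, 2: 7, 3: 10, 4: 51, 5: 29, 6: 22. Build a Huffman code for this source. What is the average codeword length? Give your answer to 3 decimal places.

Probabilities are the counts divided by 189.
Repeatedly combine the two least-probable nodes; the expected code length is the sum of the merged weights.
merge 1/27 + 10/189 → 17/189
merge 17/189 + 22/189 → 13/63
merge 4/27 + 29/189 → 19/63
merge 13/63 + 2/9 → 3/7
merge 17/63 + 19/63 → 4/7
merge 3/7 + 4/7 → 1
L = 17/189 + 13/63 + 19/63 + 3/7 + 4/7 + 1 = 491/189 ≈ 2.598 bits/symbol.

2.598 bits/symbol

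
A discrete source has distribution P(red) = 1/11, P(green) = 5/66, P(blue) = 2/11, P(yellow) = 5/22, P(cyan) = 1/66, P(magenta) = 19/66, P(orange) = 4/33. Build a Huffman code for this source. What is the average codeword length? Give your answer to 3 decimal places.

Repeatedly combine the two least-probable nodes; the expected code length is the sum of the merged weights.
merge 1/66 + 5/66 → 1/11
merge 1/11 + 1/11 → 2/11
merge 4/33 + 2/11 → 10/33
merge 2/11 + 5/22 → 9/22
merge 19/66 + 10/33 → 13/22
merge 9/22 + 13/22 → 1
L = 1/11 + 2/11 + 10/33 + 9/22 + 13/22 + 1 = 85/33 ≈ 2.576 bits/symbol.

2.576 bits/symbol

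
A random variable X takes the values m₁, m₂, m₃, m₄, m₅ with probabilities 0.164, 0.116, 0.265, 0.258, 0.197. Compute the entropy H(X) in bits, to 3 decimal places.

H = −Σ pᵢ log₂ pᵢ.
−0.164·log₂(0.164) = 0.4278
−0.116·log₂(0.116) = 0.3605
−0.265·log₂(0.265) = 0.5077
−0.258·log₂(0.258) = 0.5043
−0.197·log₂(0.197) = 0.4617
Sum ≈ 2.2620 → 2.262 bits.

2.262 bits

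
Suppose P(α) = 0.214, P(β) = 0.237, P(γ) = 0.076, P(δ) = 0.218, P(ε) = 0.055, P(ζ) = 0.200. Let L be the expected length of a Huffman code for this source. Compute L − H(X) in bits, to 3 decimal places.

0.038 bits

Entropy H = −Σ p log₂ p ≈ 2.4244 bits.
Huffman merges: 11/200+19/250→131/1000; 131/1000+1/5→331/1000; 107/500+109/500→54/125; 237/1000+331/1000→71/125; 54/125+71/125→1. L = 1231/500 ≈ 2.4620.
L − H = 2.4620 − 2.4244 = 0.038 bits.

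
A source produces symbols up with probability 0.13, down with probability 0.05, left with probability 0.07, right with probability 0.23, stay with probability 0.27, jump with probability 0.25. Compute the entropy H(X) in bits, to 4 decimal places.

2.3650 bits

H = −Σ pᵢ log₂ pᵢ.
−0.13·log₂(0.13) = 0.3826
−0.05·log₂(0.05) = 0.2161
−0.07·log₂(0.07) = 0.2686
−0.23·log₂(0.23) = 0.4877
−0.27·log₂(0.27) = 0.5100
−0.25·log₂(0.25) = 0.5000
Sum ≈ 2.3650 → 2.3650 bits.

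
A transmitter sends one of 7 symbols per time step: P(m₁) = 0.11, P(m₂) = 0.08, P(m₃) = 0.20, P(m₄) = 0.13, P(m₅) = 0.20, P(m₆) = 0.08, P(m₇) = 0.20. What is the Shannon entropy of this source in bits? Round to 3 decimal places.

2.709 bits

H = −Σ pᵢ log₂ pᵢ.
−0.11·log₂(0.11) = 0.3503
−0.08·log₂(0.08) = 0.2915
−0.20·log₂(0.20) = 0.4644
−0.13·log₂(0.13) = 0.3826
−0.20·log₂(0.20) = 0.4644
−0.08·log₂(0.08) = 0.2915
−0.20·log₂(0.20) = 0.4644
Sum ≈ 2.7091 → 2.709 bits.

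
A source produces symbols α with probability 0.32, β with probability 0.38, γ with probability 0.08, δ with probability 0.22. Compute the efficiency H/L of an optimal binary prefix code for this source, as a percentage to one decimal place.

95.2%

Entropy H = −Σ p log₂ p ≈ 1.8286 bits.
Huffman merges: 2/25+11/50→3/10; 3/10+8/25→31/50; 19/50+31/50→1. L = 48/25 ≈ 1.9200.
Efficiency = H/L = 1.8286/1.9200 = 95.2%.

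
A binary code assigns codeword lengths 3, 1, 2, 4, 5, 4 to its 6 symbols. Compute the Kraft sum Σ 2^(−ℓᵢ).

With common denominator 2^5 = 32: Σ 2^(−ℓᵢ) = 4/32 + 16/32 + 8/32 + 2/32 + 1/32 + 2/32 = 33/32 = 1.03125.

1.03125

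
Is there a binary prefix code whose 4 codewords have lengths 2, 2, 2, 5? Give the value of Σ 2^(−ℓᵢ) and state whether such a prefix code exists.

0.78125; yes

With common denominator 2^5 = 32: Σ 2^(−ℓᵢ) = 8/32 + 8/32 + 8/32 + 1/32 = 25/32 = 0.78125.
Kraft's inequality requires Σ ≤ 1; here Σ = 0.78125 ≤ 1, so such a prefix code exists.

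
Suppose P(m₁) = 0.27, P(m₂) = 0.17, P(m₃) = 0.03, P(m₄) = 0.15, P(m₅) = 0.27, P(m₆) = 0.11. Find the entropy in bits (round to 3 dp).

2.367 bits

H = −Σ pᵢ log₂ pᵢ.
−0.27·log₂(0.27) = 0.5100
−0.17·log₂(0.17) = 0.4346
−0.03·log₂(0.03) = 0.1518
−0.15·log₂(0.15) = 0.4105
−0.27·log₂(0.27) = 0.5100
−0.11·log₂(0.11) = 0.3503
Sum ≈ 2.3672 → 2.367 bits.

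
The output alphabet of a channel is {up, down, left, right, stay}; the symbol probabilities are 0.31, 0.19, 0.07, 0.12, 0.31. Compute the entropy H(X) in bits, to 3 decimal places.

2.138 bits

H = −Σ pᵢ log₂ pᵢ.
−0.31·log₂(0.31) = 0.5238
−0.19·log₂(0.19) = 0.4552
−0.07·log₂(0.07) = 0.2686
−0.12·log₂(0.12) = 0.3671
−0.31·log₂(0.31) = 0.5238
Sum ≈ 2.1384 → 2.138 bits.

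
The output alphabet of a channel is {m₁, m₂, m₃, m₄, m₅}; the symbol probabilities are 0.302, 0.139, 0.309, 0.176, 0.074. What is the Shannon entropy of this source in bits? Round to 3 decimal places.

H = −Σ pᵢ log₂ pᵢ.
−0.302·log₂(0.302) = 0.5217
−0.139·log₂(0.139) = 0.3957
−0.309·log₂(0.309) = 0.5235
−0.176·log₂(0.176) = 0.4411
−0.074·log₂(0.074) = 0.2780
Sum ≈ 2.1600 → 2.160 bits.

2.160 bits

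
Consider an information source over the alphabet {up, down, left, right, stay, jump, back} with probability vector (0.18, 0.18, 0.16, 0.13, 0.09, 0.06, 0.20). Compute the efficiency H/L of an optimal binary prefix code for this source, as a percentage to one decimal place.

98.1%

Entropy H = −Σ p log₂ p ≈ 2.7168 bits.
Huffman merges: 3/50+9/100→3/20; 13/100+3/20→7/25; 4/25+9/50→17/50; 9/50+1/5→19/50; 7/25+17/50→31/50; 19/50+31/50→1. L = 277/100 ≈ 2.7700.
Efficiency = H/L = 2.7168/2.7700 = 98.1%.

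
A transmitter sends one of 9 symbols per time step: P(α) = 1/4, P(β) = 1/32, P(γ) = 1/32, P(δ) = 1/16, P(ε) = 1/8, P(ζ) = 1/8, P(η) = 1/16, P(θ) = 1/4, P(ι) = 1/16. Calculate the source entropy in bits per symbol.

Each probability is a power of 1/2, so log₂(1/p) is an integer.
H = Σ p·log₂(1/p) = 1/4·2 + 1/32·5 + 1/32·5 + 1/16·4 + 1/8·3 + 1/8·3 + 1/16·4 + 1/4·2 + 1/16·4 = 2.8125 bits.

2.8125 bits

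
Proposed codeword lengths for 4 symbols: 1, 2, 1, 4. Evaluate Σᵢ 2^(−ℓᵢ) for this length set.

With common denominator 2^4 = 16: Σ 2^(−ℓᵢ) = 8/16 + 4/16 + 8/16 + 1/16 = 21/16 = 1.3125.

1.3125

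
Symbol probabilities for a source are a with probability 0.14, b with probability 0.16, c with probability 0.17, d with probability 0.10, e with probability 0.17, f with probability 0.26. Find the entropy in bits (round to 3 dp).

2.527 bits

H = −Σ pᵢ log₂ pᵢ.
−0.14·log₂(0.14) = 0.3971
−0.16·log₂(0.16) = 0.4230
−0.17·log₂(0.17) = 0.4346
−0.10·log₂(0.10) = 0.3322
−0.17·log₂(0.17) = 0.4346
−0.26·log₂(0.26) = 0.5053
Sum ≈ 2.5268 → 2.527 bits.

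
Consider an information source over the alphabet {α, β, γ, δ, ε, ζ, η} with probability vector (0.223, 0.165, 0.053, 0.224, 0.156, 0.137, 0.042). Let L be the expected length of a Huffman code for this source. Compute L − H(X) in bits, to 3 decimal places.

Entropy H = −Σ p log₂ p ≈ 2.6229 bits.
Huffman merges: 21/500+53/1000→19/200; 19/200+137/1000→29/125; 39/250+33/200→321/1000; 223/1000+28/125→447/1000; 29/125+321/1000→553/1000; 447/1000+553/1000→1. L = 331/125 ≈ 2.6480.
L − H = 2.6480 − 2.6229 = 0.025 bits.

0.025 bits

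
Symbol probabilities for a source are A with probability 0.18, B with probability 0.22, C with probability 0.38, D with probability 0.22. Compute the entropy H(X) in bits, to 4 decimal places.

H = −Σ pᵢ log₂ pᵢ.
−0.18·log₂(0.18) = 0.4453
−0.22·log₂(0.22) = 0.4806
−0.38·log₂(0.38) = 0.5305
−0.22·log₂(0.22) = 0.4806
Sum ≈ 1.9369 → 1.9369 bits.

1.9369 bits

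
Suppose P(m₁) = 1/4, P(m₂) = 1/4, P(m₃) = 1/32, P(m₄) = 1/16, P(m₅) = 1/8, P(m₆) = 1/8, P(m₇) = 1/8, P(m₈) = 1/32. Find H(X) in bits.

Each probability is a power of 1/2, so log₂(1/p) is an integer.
H = Σ p·log₂(1/p) = 1/4·2 + 1/4·2 + 1/32·5 + 1/16·4 + 1/8·3 + 1/8·3 + 1/8·3 + 1/32·5 = 2.6875 bits.

2.6875 bits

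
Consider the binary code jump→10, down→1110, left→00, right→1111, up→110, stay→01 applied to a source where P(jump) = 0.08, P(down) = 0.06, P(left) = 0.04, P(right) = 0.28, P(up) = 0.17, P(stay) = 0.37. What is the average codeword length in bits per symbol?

2.85 bits/symbol

L̄ = Σ pᵢ·ℓᵢ = 0.08·2 + 0.06·4 + 0.04·2 + 0.28·4 + 0.17·3 + 0.37·2 = 2.85 bits/symbol.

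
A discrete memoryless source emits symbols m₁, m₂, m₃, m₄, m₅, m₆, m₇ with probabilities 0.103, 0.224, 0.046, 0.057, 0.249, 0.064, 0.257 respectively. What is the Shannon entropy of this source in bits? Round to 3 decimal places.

2.518 bits

H = −Σ pᵢ log₂ pᵢ.
−0.103·log₂(0.103) = 0.3378
−0.224·log₂(0.224) = 0.4835
−0.046·log₂(0.046) = 0.2043
−0.057·log₂(0.057) = 0.2356
−0.249·log₂(0.249) = 0.4994
−0.064·log₂(0.064) = 0.2538
−0.257·log₂(0.257) = 0.5038
Sum ≈ 2.5182 → 2.518 bits.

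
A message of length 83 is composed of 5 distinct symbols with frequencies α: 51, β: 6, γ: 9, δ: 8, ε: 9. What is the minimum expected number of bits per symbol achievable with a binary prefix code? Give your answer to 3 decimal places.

1.771 bits/symbol

Probabilities are the counts divided by 83.
Repeatedly combine the two least-probable nodes; the expected code length is the sum of the merged weights.
merge 6/83 + 8/83 → 14/83
merge 9/83 + 9/83 → 18/83
merge 14/83 + 18/83 → 32/83
merge 32/83 + 51/83 → 1
L = 14/83 + 18/83 + 32/83 + 1 = 147/83 ≈ 1.771 bits/symbol.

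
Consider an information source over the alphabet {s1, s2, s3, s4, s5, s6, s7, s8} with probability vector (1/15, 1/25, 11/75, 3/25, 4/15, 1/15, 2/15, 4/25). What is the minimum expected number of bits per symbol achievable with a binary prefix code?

Repeatedly combine the two least-probable nodes; the expected code length is the sum of the merged weights.
merge 1/25 + 1/15 → 8/75
merge 1/15 + 8/75 → 13/75
merge 3/25 + 2/15 → 19/75
merge 11/75 + 4/25 → 23/75
merge 13/75 + 19/75 → 32/75
merge 4/15 + 23/75 → 43/75
merge 32/75 + 43/75 → 1
L = 8/75 + 13/75 + 19/75 + 23/75 + 32/75 + 43/75 + 1 = 71/25 = 2.84 bits/symbol.

2.84 bits/symbol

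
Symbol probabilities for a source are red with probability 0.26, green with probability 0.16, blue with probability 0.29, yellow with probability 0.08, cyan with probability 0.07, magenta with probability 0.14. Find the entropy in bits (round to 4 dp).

2.4034 bits

H = −Σ pᵢ log₂ pᵢ.
−0.26·log₂(0.26) = 0.5053
−0.16·log₂(0.16) = 0.4230
−0.29·log₂(0.29) = 0.5179
−0.08·log₂(0.08) = 0.2915
−0.07·log₂(0.07) = 0.2686
−0.14·log₂(0.14) = 0.3971
Sum ≈ 2.4034 → 2.4034 bits.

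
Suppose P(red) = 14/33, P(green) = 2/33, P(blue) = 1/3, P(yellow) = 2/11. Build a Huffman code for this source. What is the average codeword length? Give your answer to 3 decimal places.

1.818 bits/symbol

Repeatedly combine the two least-probable nodes; the expected code length is the sum of the merged weights.
merge 2/33 + 2/11 → 8/33
merge 8/33 + 1/3 → 19/33
merge 14/33 + 19/33 → 1
L = 8/33 + 19/33 + 1 = 20/11 ≈ 1.818 bits/symbol.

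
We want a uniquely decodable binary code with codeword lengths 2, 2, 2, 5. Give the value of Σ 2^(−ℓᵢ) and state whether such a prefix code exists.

0.78125; yes

With common denominator 2^5 = 32: Σ 2^(−ℓᵢ) = 8/32 + 8/32 + 8/32 + 1/32 = 25/32 = 0.78125.
Kraft's inequality requires Σ ≤ 1; here Σ = 0.78125 ≤ 1, so such a prefix code exists.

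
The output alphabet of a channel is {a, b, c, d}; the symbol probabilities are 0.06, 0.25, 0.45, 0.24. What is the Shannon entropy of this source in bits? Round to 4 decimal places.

1.7561 bits

H = −Σ pᵢ log₂ pᵢ.
−0.06·log₂(0.06) = 0.2435
−0.25·log₂(0.25) = 0.5000
−0.45·log₂(0.45) = 0.5184
−0.24·log₂(0.24) = 0.4941
Sum ≈ 1.7561 → 1.7561 bits.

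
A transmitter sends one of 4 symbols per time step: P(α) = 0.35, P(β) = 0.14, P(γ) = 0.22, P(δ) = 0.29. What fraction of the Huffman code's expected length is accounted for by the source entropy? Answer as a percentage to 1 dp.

96.3%

Entropy H = −Σ p log₂ p ≈ 1.9257 bits.
Huffman merges: 7/50+11/50→9/25; 29/100+7/20→16/25; 9/25+16/25→1. L = 2 ≈ 2.0000.
Efficiency = H/L = 1.9257/2.0000 = 96.3%.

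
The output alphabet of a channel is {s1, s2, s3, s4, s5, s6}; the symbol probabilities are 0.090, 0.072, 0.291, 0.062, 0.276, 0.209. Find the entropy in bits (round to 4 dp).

H = −Σ pᵢ log₂ pᵢ.
−0.090·log₂(0.090) = 0.3127
−0.072·log₂(0.072) = 0.2733
−0.291·log₂(0.291) = 0.5182
−0.062·log₂(0.062) = 0.2487
−0.276·log₂(0.276) = 0.5126
−0.209·log₂(0.209) = 0.4720
Sum ≈ 2.3375 → 2.3375 bits.

2.3375 bits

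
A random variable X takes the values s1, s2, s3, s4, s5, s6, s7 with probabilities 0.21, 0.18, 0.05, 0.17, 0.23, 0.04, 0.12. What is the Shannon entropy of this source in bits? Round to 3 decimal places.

H = −Σ pᵢ log₂ pᵢ.
−0.21·log₂(0.21) = 0.4728
−0.18·log₂(0.18) = 0.4453
−0.05·log₂(0.05) = 0.2161
−0.17·log₂(0.17) = 0.4346
−0.23·log₂(0.23) = 0.4877
−0.04·log₂(0.04) = 0.1858
−0.12·log₂(0.12) = 0.3671
Sum ≈ 2.6093 → 2.609 bits.

2.609 bits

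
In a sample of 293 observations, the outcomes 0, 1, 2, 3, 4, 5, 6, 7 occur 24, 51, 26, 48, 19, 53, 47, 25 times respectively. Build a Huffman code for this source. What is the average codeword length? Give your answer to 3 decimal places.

2.966 bits/symbol

Probabilities are the counts divided by 293.
Repeatedly combine the two least-probable nodes; the expected code length is the sum of the merged weights.
merge 19/293 + 24/293 → 43/293
merge 25/293 + 26/293 → 51/293
merge 43/293 + 47/293 → 90/293
merge 48/293 + 51/293 → 99/293
merge 51/293 + 53/293 → 104/293
merge 90/293 + 99/293 → 189/293
merge 104/293 + 189/293 → 1
L = 43/293 + 51/293 + 90/293 + 99/293 + 104/293 + 189/293 + 1 = 869/293 ≈ 2.966 bits/symbol.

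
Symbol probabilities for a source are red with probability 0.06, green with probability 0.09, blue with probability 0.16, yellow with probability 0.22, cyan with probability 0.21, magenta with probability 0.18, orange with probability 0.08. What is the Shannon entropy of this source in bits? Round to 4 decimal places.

2.6694 bits

H = −Σ pᵢ log₂ pᵢ.
−0.06·log₂(0.06) = 0.2435
−0.09·log₂(0.09) = 0.3127
−0.16·log₂(0.16) = 0.4230
−0.22·log₂(0.22) = 0.4806
−0.21·log₂(0.21) = 0.4728
−0.18·log₂(0.18) = 0.4453
−0.08·log₂(0.08) = 0.2915
Sum ≈ 2.6694 → 2.6694 bits.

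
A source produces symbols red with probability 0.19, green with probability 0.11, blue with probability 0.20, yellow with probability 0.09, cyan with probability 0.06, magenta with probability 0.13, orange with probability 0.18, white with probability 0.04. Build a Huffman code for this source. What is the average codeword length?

Repeatedly combine the two least-probable nodes; the expected code length is the sum of the merged weights.
merge 1/25 + 3/50 → 1/10
merge 9/100 + 1/10 → 19/100
merge 11/100 + 13/100 → 6/25
merge 9/50 + 19/100 → 37/100
merge 19/100 + 1/5 → 39/100
merge 6/25 + 37/100 → 61/100
merge 39/100 + 61/100 → 1
L = 1/10 + 19/100 + 6/25 + 37/100 + 39/100 + 61/100 + 1 = 29/10 = 2.9 bits/symbol.

2.9 bits/symbol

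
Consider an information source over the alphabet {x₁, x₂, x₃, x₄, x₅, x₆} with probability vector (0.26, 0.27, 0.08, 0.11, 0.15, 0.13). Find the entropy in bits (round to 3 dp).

2.450 bits

H = −Σ pᵢ log₂ pᵢ.
−0.26·log₂(0.26) = 0.5053
−0.27·log₂(0.27) = 0.5100
−0.08·log₂(0.08) = 0.2915
−0.11·log₂(0.11) = 0.3503
−0.15·log₂(0.15) = 0.4105
−0.13·log₂(0.13) = 0.3826
Sum ≈ 2.4503 → 2.450 bits.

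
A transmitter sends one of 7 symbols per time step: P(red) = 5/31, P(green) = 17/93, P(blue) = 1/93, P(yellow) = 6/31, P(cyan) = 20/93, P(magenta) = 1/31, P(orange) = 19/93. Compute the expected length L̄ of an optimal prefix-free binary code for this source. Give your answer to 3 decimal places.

Repeatedly combine the two least-probable nodes; the expected code length is the sum of the merged weights.
merge 1/93 + 1/31 → 4/93
merge 4/93 + 5/31 → 19/93
merge 17/93 + 6/31 → 35/93
merge 19/93 + 19/93 → 38/93
merge 20/93 + 35/93 → 55/93
merge 38/93 + 55/93 → 1
L = 4/93 + 19/93 + 35/93 + 38/93 + 55/93 + 1 = 244/93 ≈ 2.624 bits/symbol.

2.624 bits/symbol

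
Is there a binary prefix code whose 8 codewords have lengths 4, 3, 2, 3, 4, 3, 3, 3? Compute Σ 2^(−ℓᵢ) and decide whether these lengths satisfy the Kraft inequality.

With common denominator 2^4 = 16: Σ 2^(−ℓᵢ) = 1/16 + 2/16 + 4/16 + 2/16 + 1/16 + 2/16 + 2/16 + 2/16 = 16/16 = 1.
Kraft's inequality requires Σ ≤ 1; here Σ = 1 ≤ 1, so such a prefix code exists.

1; yes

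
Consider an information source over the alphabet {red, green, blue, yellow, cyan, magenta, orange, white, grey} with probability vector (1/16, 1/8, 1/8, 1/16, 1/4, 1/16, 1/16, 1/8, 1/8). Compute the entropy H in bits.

Each probability is a power of 1/2, so log₂(1/p) is an integer.
H = Σ p·log₂(1/p) = 1/16·4 + 1/8·3 + 1/8·3 + 1/16·4 + 1/4·2 + 1/16·4 + 1/16·4 + 1/8·3 + 1/8·3 = 3 bits.

3 bits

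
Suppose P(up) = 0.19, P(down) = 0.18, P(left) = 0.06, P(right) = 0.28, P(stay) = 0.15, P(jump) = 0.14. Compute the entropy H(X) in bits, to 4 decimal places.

H = −Σ pᵢ log₂ pᵢ.
−0.19·log₂(0.19) = 0.4552
−0.18·log₂(0.18) = 0.4453
−0.06·log₂(0.06) = 0.2435
−0.28·log₂(0.28) = 0.5142
−0.15·log₂(0.15) = 0.4105
−0.14·log₂(0.14) = 0.3971
Sum ≈ 2.4659 → 2.4659 bits.

2.4659 bits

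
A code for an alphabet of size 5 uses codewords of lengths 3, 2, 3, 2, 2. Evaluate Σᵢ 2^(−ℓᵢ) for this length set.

With common denominator 2^3 = 8: Σ 2^(−ℓᵢ) = 1/8 + 2/8 + 1/8 + 2/8 + 2/8 = 8/8 = 1.

1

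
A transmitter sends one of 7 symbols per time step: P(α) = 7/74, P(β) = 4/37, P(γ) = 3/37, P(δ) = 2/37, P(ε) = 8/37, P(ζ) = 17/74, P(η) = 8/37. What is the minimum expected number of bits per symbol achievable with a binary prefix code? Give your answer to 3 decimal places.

2.676 bits/symbol

Repeatedly combine the two least-probable nodes; the expected code length is the sum of the merged weights.
merge 2/37 + 3/37 → 5/37
merge 7/74 + 4/37 → 15/74
merge 5/37 + 15/74 → 25/74
merge 8/37 + 8/37 → 16/37
merge 17/74 + 25/74 → 21/37
merge 16/37 + 21/37 → 1
L = 5/37 + 15/74 + 25/74 + 16/37 + 21/37 + 1 = 99/37 ≈ 2.676 bits/symbol.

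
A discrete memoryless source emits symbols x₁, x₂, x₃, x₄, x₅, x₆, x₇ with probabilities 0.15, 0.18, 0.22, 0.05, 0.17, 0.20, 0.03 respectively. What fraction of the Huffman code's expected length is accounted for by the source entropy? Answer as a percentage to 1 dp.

97.9%

Entropy H = −Σ p log₂ p ≈ 2.6033 bits.
Huffman merges: 3/100+1/20→2/25; 2/25+3/20→23/100; 17/100+9/50→7/20; 1/5+11/50→21/50; 23/100+7/20→29/50; 21/50+29/50→1. L = 133/50 ≈ 2.6600.
Efficiency = H/L = 2.6033/2.6600 = 97.9%.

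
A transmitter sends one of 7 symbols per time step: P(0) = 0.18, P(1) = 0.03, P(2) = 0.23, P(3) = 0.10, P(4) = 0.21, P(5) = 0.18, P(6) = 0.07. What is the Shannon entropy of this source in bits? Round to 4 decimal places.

2.6036 bits

H = −Σ pᵢ log₂ pᵢ.
−0.18·log₂(0.18) = 0.4453
−0.03·log₂(0.03) = 0.1518
−0.23·log₂(0.23) = 0.4877
−0.10·log₂(0.10) = 0.3322
−0.21·log₂(0.21) = 0.4728
−0.18·log₂(0.18) = 0.4453
−0.07·log₂(0.07) = 0.2686
Sum ≈ 2.6036 → 2.6036 bits.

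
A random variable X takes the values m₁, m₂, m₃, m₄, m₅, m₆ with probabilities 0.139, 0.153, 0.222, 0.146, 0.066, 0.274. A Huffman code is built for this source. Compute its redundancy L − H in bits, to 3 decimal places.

Entropy H = −Σ p log₂ p ≈ 2.4680 bits.
Huffman merges: 33/500+139/1000→41/200; 73/500+153/1000→299/1000; 41/200+111/500→427/1000; 137/500+299/1000→573/1000; 427/1000+573/1000→1. L = 313/125 ≈ 2.5040.
L − H = 2.5040 − 2.4680 = 0.036 bits.

0.036 bits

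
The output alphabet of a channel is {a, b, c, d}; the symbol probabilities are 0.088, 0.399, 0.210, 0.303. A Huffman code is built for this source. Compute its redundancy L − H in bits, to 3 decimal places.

0.067 bits

Entropy H = −Σ p log₂ p ≈ 1.8322 bits.
Huffman merges: 11/125+21/100→149/500; 149/500+303/1000→601/1000; 399/1000+601/1000→1. L = 1899/1000 ≈ 1.8990.
L − H = 1.8990 − 1.8322 = 0.067 bits.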